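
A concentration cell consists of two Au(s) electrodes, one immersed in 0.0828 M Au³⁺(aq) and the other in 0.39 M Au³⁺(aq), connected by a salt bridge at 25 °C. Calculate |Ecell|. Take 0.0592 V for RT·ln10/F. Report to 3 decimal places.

For a concentration cell E°cell = 0, since both electrodes use the same couple.
The compartment with the higher Au³⁺(aq) concentration (0.39 M) acts as the cathode; ions are reduced there and produced at the dilute (0.0828 M) anode.
With n = 3, Ecell = −(0.0592/3)·log([dilute]/[conc]) = −(0.0592/3)·log(0.0828/0.39) = +0.013 V.

0.013 V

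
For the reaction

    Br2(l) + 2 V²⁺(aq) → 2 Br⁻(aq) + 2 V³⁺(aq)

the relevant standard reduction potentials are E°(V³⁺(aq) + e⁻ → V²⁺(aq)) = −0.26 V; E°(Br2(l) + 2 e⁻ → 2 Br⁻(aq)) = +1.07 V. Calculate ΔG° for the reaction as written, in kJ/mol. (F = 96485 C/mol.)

−257 kJ/mol

In the reaction as written Br2(l) is reduced, so the Br₂/Br⁻ couple is the cathode and V³⁺/V²⁺ is the anode.
E°cell = +1.07 − (−0.26) = +1.33 V; balancing electrons gives n = 2.
ΔG° = −nFE°cell = −(2)(96485)(+1.33) J/mol = −257 kJ/mol.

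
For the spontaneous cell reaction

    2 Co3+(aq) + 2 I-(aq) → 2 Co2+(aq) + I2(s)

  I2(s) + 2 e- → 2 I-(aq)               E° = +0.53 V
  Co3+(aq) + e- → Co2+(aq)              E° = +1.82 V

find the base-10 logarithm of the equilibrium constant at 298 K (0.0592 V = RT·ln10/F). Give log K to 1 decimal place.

The Co³⁺/Co²⁺ couple is reduced (cathode); E°cell = +1.82 − (+0.53) = +1.29 V with n = 2.
At equilibrium E = 0, so log K = nE°cell / 0.0592 = (2)(+1.29) / 0.0592 = 43.6.

log K = 43.6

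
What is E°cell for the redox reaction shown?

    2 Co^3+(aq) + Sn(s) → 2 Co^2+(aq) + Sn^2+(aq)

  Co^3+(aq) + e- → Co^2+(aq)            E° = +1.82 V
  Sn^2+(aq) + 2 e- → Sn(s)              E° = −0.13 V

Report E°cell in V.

Co^3+(aq) gains electrons, so the Co³⁺/Co²⁺ couple is the cathode; the Sn²⁺/Sn couple is the anode.
E°cell = E°(cathode) − E°(anode) = +1.82 − (−0.13) = +1.95 V.

+1.95 V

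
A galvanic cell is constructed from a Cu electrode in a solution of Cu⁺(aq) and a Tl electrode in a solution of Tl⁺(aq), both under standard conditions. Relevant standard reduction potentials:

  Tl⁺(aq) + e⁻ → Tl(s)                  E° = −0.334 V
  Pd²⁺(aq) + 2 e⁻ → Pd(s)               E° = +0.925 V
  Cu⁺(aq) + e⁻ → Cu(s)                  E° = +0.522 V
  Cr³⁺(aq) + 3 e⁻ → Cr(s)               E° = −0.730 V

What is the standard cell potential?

Of the two couples in this cell, the one with the more positive reduction potential is reduced at the cathode: here that is Cu⁺/Cu (+0.522 V); Tl⁺/Tl (−0.334 V) is the anode.
E°cell = E°(cathode) − E°(anode) = +0.522 − (−0.334) = +0.856 V.

+0.856 V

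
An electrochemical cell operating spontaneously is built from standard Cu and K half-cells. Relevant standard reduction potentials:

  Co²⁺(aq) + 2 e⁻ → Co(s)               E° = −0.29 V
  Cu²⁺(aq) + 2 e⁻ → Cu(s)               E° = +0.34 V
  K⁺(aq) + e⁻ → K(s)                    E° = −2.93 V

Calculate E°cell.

+3.27 V

The Cu²⁺/Cu couple has the higher E°, so Cu ion is reduced (cathode) and K is oxidized (anode).
E°cell = E°(cathode) − E°(anode) = +0.34 − (−2.93) = +3.27 V.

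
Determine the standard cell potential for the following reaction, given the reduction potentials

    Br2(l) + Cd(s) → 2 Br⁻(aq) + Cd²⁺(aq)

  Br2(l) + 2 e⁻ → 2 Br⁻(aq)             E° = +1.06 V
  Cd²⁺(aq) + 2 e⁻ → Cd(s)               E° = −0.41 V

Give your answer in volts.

Br2(l) gains electrons, so the Br₂/Br⁻ couple is the cathode; the Cd²⁺/Cd couple is the anode.
E°cell = E°(cathode) − E°(anode) = +1.06 − (−0.41) = +1.47 V.
The positive value indicates the reaction is spontaneous as written.

+1.47 V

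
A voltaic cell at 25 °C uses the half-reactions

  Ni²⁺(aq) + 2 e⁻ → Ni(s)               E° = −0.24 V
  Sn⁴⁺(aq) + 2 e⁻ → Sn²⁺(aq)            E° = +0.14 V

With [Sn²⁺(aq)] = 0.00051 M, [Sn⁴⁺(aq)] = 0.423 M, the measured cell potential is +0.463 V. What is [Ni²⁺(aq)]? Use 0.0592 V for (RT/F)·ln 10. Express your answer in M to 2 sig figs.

1.3 M

With Sn⁴⁺/Sn²⁺ at the cathode and Ni²⁺/Ni at the anode, E°cell = +0.14 − (−0.24) = +0.38 V (n = 2).
Rearranging E = E° − (0.0592/n)·log Q gives log Q = 2(+0.38 − (+0.463))/0.0592 = −2.804.
Balancing electrons gives Sn⁴⁺(aq) + Ni(s) → Sn²⁺(aq) + Ni²⁺(aq); thus Q = ([Sn²⁺(aq)]·[Ni²⁺(aq)]) / [Sn⁴⁺(aq)].
Solving for the unknown gives log [Ni²⁺(aq)] = 0.115, so [Ni²⁺(aq)] ≈ 1.3 M.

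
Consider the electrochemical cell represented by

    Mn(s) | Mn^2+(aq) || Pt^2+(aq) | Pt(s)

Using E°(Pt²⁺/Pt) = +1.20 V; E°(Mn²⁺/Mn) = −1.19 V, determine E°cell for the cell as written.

By convention the left-hand electrode in cell notation is the anode (oxidation) and the right-hand electrode is the cathode (reduction).
E°cell = E°(right) − E°(left) = +1.20 − (−1.19) = +2.39 V.

+2.39 V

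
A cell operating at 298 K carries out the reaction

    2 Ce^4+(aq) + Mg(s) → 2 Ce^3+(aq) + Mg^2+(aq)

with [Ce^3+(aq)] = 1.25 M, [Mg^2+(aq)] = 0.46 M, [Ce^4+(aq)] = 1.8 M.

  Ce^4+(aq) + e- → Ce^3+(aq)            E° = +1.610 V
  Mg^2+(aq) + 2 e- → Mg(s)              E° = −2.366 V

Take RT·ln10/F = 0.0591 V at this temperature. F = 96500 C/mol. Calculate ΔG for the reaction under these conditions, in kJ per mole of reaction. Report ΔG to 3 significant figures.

−771 kJ/mol

E°cell = +1.610 − (−2.366) = +3.976 V; the balanced reaction transfers n = 2 electrons.
The reaction quotient is ([Ce^3+(aq)]^2·[Mg^2+(aq)]) / [Ce^4+(aq)]^2 = 0.222; by Nernst, E = +3.976 − (0.0591/2)(−0.654) = +3.9953 V.
Finally ΔG = −nFE = −(2)(96500 C/mol)(+3.9953 V) = −771 kJ/mol.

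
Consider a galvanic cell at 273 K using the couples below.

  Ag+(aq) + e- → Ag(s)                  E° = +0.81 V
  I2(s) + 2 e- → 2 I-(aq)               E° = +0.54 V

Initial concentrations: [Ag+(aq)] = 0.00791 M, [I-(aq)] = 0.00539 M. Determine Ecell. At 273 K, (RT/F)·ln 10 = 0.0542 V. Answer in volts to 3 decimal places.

+0.033 V

Ag⁺/Ag is reduced (cathode, E° = +0.81 V) and I₂/I⁻ is oxidized (anode).
E°cell = E°cat − E°an = +0.81 − (+0.54) = +0.27 V; n = 2.
For the overall reaction 2 Ag+(aq) + 2 I-(aq) → 2 Ag(s) + I2(s), Q = 1 / ([Ag+(aq)]^2·[I-(aq)]^2) = 5.5×10^8, giving log Q = 8.740.
Applying E = E° − (RT ln10/nF)·log Q gives +0.27 − (0.0542/2)(8.740) = +0.033 V.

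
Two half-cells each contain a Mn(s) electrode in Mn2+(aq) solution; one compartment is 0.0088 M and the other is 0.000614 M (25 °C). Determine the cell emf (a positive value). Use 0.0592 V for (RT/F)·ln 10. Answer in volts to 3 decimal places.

For a concentration cell E°cell = 0, since both electrodes use the same couple.
The compartment with the higher Mn2+(aq) concentration (0.0088 M) acts as the cathode; ions are reduced there and produced at the dilute (0.000614 M) anode.
With n = 2, Ecell = −(0.0592/2)·log([dilute]/[conc]) = −(0.0592/2)·log(0.000614/0.0088) = +0.034 V.

0.034 V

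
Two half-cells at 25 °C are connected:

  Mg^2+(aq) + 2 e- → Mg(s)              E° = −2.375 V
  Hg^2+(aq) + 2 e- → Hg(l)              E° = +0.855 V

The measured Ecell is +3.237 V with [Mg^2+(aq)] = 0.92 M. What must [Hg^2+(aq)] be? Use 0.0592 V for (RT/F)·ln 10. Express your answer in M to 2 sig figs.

1.6 M

With Hg²⁺/Hg at the cathode and Mg²⁺/Mg at the anode, E°cell = +0.855 − (−2.375) = +3.230 V (n = 2).
Rearranging E = E° − (0.0592/n)·log Q gives log Q = 2(+3.230 − (+3.237))/0.0592 = −0.236.
The balanced reaction is Hg^2+(aq) + Mg(s) → Hg(l) + Mg^2+(aq), so Q = [Mg^2+(aq)] / [Hg^2+(aq)].
Substituting the known concentrations and solving, log [Hg^2+(aq)] = 0.200 and [Hg^2+(aq)] = 1.6 M.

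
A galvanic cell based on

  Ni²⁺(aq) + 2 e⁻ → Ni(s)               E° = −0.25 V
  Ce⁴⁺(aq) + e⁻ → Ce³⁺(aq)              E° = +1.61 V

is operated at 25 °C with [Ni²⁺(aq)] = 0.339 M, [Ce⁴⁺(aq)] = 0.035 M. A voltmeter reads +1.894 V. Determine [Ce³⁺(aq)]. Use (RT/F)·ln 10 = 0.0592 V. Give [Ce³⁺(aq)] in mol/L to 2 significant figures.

Ce⁴⁺/Ce³⁺ is the cathode (higher E°); E°cell = +1.61 − (−0.25) = +1.86 V with n = 2.
Since E = E° − (0.0592/n)·log Q, log Q = n(E° − E)/0.0592 = −1.149.
The balanced reaction is 2 Ce⁴⁺(aq) + Ni(s) → 2 Ce³⁺(aq) + Ni²⁺(aq), so Q = ([Ce³⁺(aq)]^2·[Ni²⁺(aq)]) / [Ce⁴⁺(aq)]^2.
Substituting the known concentrations and solving, log [Ce³⁺(aq)] = −1.796 and [Ce³⁺(aq)] = 0.016 M.

0.016 M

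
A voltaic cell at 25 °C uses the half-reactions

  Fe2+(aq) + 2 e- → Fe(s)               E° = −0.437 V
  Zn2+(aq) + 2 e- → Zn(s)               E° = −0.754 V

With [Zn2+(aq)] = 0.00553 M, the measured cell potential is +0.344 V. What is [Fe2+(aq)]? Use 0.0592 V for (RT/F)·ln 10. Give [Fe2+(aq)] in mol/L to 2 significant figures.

0.045 M

With Fe²⁺/Fe at the cathode and Zn²⁺/Zn at the anode, E°cell = −0.437 − (−0.754) = +0.317 V (n = 2).
From the Nernst equation, log Q = n(E° − E)/0.0592 = 2·(+0.317 − (+0.344))/0.0592 = −0.912.
Balancing electrons gives Fe2+(aq) + Zn(s) → Fe(s) + Zn2+(aq); thus Q = [Zn2+(aq)] / [Fe2+(aq)].
Isolating [Fe2+(aq)] in Q = 10^{−0.912} yields log [Fe2+(aq)] = −1.345, i.e. 0.045 M.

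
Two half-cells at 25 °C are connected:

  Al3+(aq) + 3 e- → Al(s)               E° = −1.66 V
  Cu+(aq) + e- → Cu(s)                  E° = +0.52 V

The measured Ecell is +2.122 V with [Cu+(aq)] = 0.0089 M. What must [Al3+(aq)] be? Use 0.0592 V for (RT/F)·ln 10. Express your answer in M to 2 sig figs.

The Cu⁺/Cu couple has the larger reduction potential, so it is the cathode: E°cell = +0.52 − (−1.66) = +2.18 V and n = 3.
Since E = E° − (0.0592/n)·log Q, log Q = n(E° − E)/0.0592 = 2.939.
Balancing electrons gives 3 Cu+(aq) + Al(s) → 3 Cu(s) + Al3+(aq); thus Q = [Al3+(aq)] / [Cu+(aq)]^3.
Substituting the known concentrations and solving, log [Al3+(aq)] = −3.213 and [Al3+(aq)] = 0.00061 M.

0.00061 M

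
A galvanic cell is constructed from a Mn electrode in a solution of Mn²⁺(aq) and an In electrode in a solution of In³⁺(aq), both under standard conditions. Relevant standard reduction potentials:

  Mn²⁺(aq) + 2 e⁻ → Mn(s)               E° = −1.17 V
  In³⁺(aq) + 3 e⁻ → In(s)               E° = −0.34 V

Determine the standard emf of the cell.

+0.83 V

The In³⁺/In couple has the higher E°, so In ion is reduced (cathode) and Mn is oxidized (anode).
E°cell = E°(cathode) − E°(anode) = −0.34 − (−1.17) = +0.83 V.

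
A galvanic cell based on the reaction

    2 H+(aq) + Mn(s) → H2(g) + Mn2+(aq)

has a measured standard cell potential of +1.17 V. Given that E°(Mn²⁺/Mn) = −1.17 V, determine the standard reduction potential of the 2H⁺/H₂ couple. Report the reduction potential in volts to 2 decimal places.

In the reaction as written the 2H⁺/H₂ couple is reduced (cathode) and Mn²⁺/Mn is oxidized (anode), so E°cell = E°(2H⁺/H₂) − E°(Mn²⁺/Mn).
E°(2H⁺/H₂) = E°cell + E°(anode) = +1.17 + (−1.17) = +0.00 V.

+0.00 V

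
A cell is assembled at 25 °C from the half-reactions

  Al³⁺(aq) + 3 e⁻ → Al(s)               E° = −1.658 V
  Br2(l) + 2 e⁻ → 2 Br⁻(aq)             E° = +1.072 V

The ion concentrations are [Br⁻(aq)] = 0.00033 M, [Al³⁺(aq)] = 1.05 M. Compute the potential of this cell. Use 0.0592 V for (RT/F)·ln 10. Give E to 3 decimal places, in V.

+2.936 V

The Br₂/Br⁻ couple has the more positive E°, so it is the cathode; Al³⁺/Al is the anode.
The standard potential is +1.072 − (−1.658) = +2.730 V and the balanced reaction transfers n = 6 electrons.
Balancing gives 3 Br2(l) + 2 Al(s) → 6 Br⁻(aq) + 2 Al³⁺(aq); hence Q = [Br⁻(aq)]^6·[Al³⁺(aq)]^2 = 1.42×10^−21 (log Q = −20.847).
E = E° − (0.0592/n)·log Q = +2.730 − (0.0592/6)(−20.847) = +2.936 V.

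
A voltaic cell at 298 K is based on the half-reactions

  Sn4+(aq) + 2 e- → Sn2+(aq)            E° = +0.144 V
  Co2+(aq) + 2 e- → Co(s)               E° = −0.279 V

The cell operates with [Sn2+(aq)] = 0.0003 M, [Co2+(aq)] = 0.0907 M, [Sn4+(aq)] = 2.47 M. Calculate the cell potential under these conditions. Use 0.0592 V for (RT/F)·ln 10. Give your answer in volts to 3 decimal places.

+0.570 V

Sn⁴⁺/Sn²⁺ is reduced (cathode, E° = +0.144 V) and Co²⁺/Co is oxidized (anode).
E°cell = E°cat − E°an = +0.144 − (−0.279) = +0.423 V; n = 2.
For the overall reaction Sn4+(aq) + Co(s) → Sn2+(aq) + Co2+(aq), Q = ([Sn2+(aq)]·[Co2+(aq)]) / [Sn4+(aq)] = 1.1×10^−5, giving log Q = −4.958.
By the Nernst equation, E = +0.423 − (0.0592/2)·(−4.958) = +0.570 V.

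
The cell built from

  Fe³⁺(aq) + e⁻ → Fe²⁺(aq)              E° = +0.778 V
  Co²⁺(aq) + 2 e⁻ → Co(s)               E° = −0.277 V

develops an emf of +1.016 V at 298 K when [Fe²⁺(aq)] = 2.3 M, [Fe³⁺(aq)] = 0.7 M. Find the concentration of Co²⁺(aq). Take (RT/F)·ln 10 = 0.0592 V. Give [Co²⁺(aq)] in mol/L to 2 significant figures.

With Fe³⁺/Fe²⁺ at the cathode and Co²⁺/Co at the anode, E°cell = +0.778 − (−0.277) = +1.055 V (n = 2).
Rearranging E = E° − (0.0592/n)·log Q gives log Q = 2(+1.055 − (+1.016))/0.0592 = 1.318.
For 2 Fe³⁺(aq) + Co(s) → 2 Fe²⁺(aq) + Co²⁺(aq), the reaction quotient is Q = ([Fe²⁺(aq)]^2·[Co²⁺(aq)]) / [Fe³⁺(aq)]^2.
Isolating [Co²⁺(aq)] in Q = 10^{1.318} yields log [Co²⁺(aq)] = 0.285, i.e. 1.9 M.

1.9 M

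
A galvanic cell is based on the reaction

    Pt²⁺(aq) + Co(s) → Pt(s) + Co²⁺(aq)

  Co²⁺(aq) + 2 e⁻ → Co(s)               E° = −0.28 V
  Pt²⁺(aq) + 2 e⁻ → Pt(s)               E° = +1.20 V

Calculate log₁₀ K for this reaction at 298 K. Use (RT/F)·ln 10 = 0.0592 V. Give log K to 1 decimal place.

log K = 50.0

The Pt²⁺/Pt couple is reduced (cathode); E°cell = +1.20 − (−0.28) = +1.48 V with n = 2.
At equilibrium E = 0, so log K = nE°cell / 0.0592 = (2)(+1.48) / 0.0592 = 50.0.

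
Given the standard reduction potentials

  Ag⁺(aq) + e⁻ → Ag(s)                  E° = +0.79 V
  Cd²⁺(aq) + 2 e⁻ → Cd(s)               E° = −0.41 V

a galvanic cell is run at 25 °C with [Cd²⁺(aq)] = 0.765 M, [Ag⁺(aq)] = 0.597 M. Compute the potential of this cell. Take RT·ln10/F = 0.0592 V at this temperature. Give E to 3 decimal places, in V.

+1.190 V

Since E°(Ag⁺/Ag) > E°(Cd²⁺/Cd), Ag⁺/Ag serves as the cathode.
The standard potential is +0.79 − (−0.41) = +1.20 V and the balanced reaction transfers n = 2 electrons.
For the overall reaction 2 Ag⁺(aq) + Cd(s) → 2 Ag(s) + Cd²⁺(aq), Q = [Cd²⁺(aq)] / [Ag⁺(aq)]^2 = 2.15, giving log Q = 0.332.
E = E° − (0.0592/n)·log Q = +1.20 − (0.0592/2)(0.332) = +1.190 V.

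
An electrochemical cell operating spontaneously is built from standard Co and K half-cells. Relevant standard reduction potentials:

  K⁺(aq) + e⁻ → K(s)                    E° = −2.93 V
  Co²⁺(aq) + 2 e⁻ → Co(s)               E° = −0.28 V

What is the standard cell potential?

+2.65 V

The Co²⁺/Co couple has the higher E°, so Co ion is reduced (cathode) and K is oxidized (anode).
E°cell = E°(cathode) − E°(anode) = −0.28 − (−2.93) = +2.65 V.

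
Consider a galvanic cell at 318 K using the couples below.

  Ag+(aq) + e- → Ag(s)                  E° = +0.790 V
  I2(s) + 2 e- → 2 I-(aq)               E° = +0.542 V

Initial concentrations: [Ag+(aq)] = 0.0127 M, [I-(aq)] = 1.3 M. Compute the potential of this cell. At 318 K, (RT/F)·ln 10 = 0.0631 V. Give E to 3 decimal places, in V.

+0.136 V

Ag⁺/Ag is reduced (cathode, E° = +0.790 V) and I₂/I⁻ is oxidized (anode).
The standard potential is +0.790 − (+0.542) = +0.248 V and the balanced reaction transfers n = 2 electrons.
The balanced reaction is 2 Ag+(aq) + 2 I-(aq) → 2 Ag(s) + I2(s), so Q = 1 / ([Ag+(aq)]^2·[I-(aq)]^2) = 3.67×10^3 and log Q = 3.565.
E = E° − (0.0631/n)·log Q = +0.248 − (0.0631/2)(3.565) = +0.136 V.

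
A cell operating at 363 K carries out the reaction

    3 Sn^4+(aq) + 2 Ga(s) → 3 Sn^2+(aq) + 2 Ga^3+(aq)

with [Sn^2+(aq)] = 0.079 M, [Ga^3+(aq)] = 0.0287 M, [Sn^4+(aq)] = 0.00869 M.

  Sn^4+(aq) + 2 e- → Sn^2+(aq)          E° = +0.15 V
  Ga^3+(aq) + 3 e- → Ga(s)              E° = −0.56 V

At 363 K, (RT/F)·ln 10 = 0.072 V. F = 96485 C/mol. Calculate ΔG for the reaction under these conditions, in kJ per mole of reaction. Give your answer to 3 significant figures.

−412 kJ/mol

The standard cell potential is +0.15 − (−0.56) = +0.71 V, with n = 6 electrons in the balanced equation.
The reaction quotient is ([Sn^2+(aq)]^3·[Ga^3+(aq)]^2) / [Sn^4+(aq)]^3 = 0.619; by Nernst, E = +0.71 − (0.072/6)(−0.208) = +0.7125 V.
Finally ΔG = −nFE = −(6)(96485 C/mol)(+0.7125 V) = −412 kJ/mol.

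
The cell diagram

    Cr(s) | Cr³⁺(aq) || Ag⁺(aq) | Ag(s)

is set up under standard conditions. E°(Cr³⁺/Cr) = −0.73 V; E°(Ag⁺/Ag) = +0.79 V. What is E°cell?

By convention the left-hand electrode in cell notation is the anode (oxidation) and the right-hand electrode is the cathode (reduction).
E°cell = E°(right) − E°(left) = +0.79 − (−0.73) = +1.52 V.

+1.52 V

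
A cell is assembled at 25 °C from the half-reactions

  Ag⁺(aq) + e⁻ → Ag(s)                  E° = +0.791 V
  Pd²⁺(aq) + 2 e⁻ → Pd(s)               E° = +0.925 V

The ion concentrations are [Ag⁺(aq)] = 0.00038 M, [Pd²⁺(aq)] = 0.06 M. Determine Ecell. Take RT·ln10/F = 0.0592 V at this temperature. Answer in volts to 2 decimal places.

Pd²⁺/Pd is reduced (cathode, E° = +0.925 V) and Ag⁺/Ag is oxidized (anode).
E°cell = +0.925 − (+0.791) = +0.134 V, with n = 2 electrons transferred.
The balanced reaction is Pd²⁺(aq) + 2 Ag(s) → Pd(s) + 2 Ag⁺(aq), so Q = [Ag⁺(aq)]^2 / [Pd²⁺(aq)] = 2.41×10^−6 and log Q = −5.619.
By the Nernst equation, E = +0.134 − (0.0592/2)·(−5.619) = +0.30 V.

+0.30 V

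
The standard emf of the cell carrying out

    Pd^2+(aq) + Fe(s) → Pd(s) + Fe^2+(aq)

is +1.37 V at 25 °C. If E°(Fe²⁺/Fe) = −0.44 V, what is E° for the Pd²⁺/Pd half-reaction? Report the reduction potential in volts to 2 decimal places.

In the reaction as written the Pd²⁺/Pd couple is reduced (cathode) and Fe²⁺/Fe is oxidized (anode), so E°cell = E°(Pd²⁺/Pd) − E°(Fe²⁺/Fe).
E°(Pd²⁺/Pd) = E°cell + E°(anode) = +1.37 + (−0.44) = +0.93 V.

+0.93 V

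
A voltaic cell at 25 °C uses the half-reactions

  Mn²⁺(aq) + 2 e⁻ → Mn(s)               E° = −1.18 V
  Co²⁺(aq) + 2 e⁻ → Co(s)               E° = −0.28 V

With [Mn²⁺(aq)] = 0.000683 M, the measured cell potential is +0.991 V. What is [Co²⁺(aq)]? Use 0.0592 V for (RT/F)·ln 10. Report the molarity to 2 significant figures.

0.81 M

The Co²⁺/Co couple has the larger reduction potential, so it is the cathode: E°cell = −0.28 − (−1.18) = +0.90 V and n = 2.
Since E = E° − (0.0592/n)·log Q, log Q = n(E° − E)/0.0592 = −3.074.
For Co²⁺(aq) + Mn(s) → Co(s) + Mn²⁺(aq), the reaction quotient is Q = [Mn²⁺(aq)] / [Co²⁺(aq)].
Substituting the known concentrations and solving, log [Co²⁺(aq)] = −0.092 and [Co²⁺(aq)] = 0.81 M.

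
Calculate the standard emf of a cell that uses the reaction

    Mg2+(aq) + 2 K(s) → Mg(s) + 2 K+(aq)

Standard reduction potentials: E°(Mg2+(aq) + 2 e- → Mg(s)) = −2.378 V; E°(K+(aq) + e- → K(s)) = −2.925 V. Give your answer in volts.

In the reaction as written, Mg2+(aq) is reduced (cathode) and K+(aq) is produced by oxidation at the anode.
E°cell = E°(cathode) − E°(anode) = −2.378 − (−2.925) = +0.547 V.

+0.547 V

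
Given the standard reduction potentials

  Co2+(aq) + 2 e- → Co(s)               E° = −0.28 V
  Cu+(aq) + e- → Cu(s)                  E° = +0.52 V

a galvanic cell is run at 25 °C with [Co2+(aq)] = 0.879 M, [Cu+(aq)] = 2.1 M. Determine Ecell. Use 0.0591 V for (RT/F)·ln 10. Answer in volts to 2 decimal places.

Since E°(Cu⁺/Cu) > E°(Co²⁺/Co), Cu⁺/Cu serves as the cathode.
E°cell = E°cat − E°an = +0.52 − (−0.28) = +0.80 V; n = 2.
Balancing gives 2 Cu+(aq) + Co(s) → 2 Cu(s) + Co2+(aq); hence Q = [Co2+(aq)] / [Cu+(aq)]^2 = 0.199 (log Q = −0.700).
Applying E = E° − (RT ln10/nF)·log Q gives +0.80 − (0.0591/2)(−0.700) = +0.82 V.

+0.82 V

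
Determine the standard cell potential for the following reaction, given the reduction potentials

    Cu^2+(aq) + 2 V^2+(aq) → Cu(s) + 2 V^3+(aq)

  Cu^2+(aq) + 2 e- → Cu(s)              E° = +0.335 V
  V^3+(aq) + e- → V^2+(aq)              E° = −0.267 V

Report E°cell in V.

In the reaction as written, Cu^2+(aq) is reduced (cathode) and V^3+(aq) is produced by oxidation at the anode.
E°cell = E°(cathode) − E°(anode) = +0.335 − (−0.267) = +0.602 V.
The positive value indicates the reaction is spontaneous as written.

+0.602 V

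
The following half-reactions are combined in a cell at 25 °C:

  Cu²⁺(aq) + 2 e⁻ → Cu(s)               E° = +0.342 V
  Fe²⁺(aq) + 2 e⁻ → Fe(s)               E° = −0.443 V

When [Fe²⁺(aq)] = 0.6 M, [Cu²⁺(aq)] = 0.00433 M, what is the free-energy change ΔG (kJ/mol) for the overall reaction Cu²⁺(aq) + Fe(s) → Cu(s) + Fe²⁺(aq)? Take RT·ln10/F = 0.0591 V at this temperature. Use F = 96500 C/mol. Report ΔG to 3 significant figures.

−139 kJ/mol

E°cell = +0.342 − (−0.443) = +0.785 V; the balanced reaction transfers n = 2 electrons.
Q = [Fe²⁺(aq)] / [Cu²⁺(aq)] = 139, so log Q = 2.142 and E = +0.785 − (0.0591/2)(2.142) = +0.7217 V.
ΔG = −nFE = −(2)(96500)(+0.7217) J/mol = −139 kJ/mol.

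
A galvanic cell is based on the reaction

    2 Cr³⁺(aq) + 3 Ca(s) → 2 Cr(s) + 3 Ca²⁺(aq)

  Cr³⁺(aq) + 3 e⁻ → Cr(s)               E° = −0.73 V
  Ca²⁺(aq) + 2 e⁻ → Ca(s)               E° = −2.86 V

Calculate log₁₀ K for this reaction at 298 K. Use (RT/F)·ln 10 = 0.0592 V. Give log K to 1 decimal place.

log K = 215.9

The Cr³⁺/Cr couple is reduced (cathode); E°cell = −0.73 − (−2.86) = +2.13 V with n = 6.
At equilibrium E = 0, so log K = nE°cell / 0.0592 = (6)(+2.13) / 0.0592 = 215.9.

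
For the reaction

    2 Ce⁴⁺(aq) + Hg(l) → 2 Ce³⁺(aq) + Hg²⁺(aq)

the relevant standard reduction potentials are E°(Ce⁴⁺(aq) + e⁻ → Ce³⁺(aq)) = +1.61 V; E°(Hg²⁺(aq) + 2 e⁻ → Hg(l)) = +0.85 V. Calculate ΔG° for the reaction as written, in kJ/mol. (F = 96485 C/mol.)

In the reaction as written Ce⁴⁺(aq) is reduced, so the Ce⁴⁺/Ce³⁺ couple is the cathode and Hg²⁺/Hg is the anode.
E°cell = +1.61 − (+0.85) = +0.76 V; balancing electrons gives n = 2.
ΔG° = −nFE°cell = −(2)(96485)(+0.76) J/mol = −147 kJ/mol.

−147 kJ/mol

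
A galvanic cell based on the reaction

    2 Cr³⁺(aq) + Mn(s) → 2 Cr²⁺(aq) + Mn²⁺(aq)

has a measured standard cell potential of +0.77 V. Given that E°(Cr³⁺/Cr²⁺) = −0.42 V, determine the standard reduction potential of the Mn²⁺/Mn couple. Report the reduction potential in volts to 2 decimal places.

In the reaction as written the Cr³⁺/Cr²⁺ couple is reduced (cathode) and Mn²⁺/Mn is oxidized (anode), so E°cell = E°(Cr³⁺/Cr²⁺) − E°(Mn²⁺/Mn).
E°(Mn²⁺/Mn) = E°(cathode) − E°cell = −0.42 − (+0.77) = −1.19 V.

−1.19 V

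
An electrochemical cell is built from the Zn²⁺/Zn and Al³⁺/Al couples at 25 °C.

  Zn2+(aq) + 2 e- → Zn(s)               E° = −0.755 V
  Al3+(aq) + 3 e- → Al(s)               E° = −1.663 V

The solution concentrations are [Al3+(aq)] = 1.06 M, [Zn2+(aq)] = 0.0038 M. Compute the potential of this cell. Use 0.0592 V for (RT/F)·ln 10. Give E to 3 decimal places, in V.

+0.836 V

Since E°(Zn²⁺/Zn) > E°(Al³⁺/Al), Zn²⁺/Zn serves as the cathode.
The standard potential is −0.755 − (−1.663) = +0.908 V and the balanced reaction transfers n = 6 electrons.
The balanced reaction is 3 Zn2+(aq) + 2 Al(s) → 3 Zn(s) + 2 Al3+(aq), so Q = [Al3+(aq)]^2 / [Zn2+(aq)]^3 = 2.05×10^7 and log Q = 7.311.
By the Nernst equation, E = +0.908 − (0.0592/6)·(7.311) = +0.836 V.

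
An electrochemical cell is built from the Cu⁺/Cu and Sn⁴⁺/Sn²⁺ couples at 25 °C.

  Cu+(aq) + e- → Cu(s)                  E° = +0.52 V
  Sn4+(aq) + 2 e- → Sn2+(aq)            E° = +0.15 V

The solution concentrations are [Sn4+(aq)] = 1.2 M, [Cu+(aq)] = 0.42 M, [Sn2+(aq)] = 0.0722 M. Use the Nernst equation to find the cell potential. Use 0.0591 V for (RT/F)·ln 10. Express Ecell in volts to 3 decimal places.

+0.312 V

The Cu⁺/Cu couple has the more positive E°, so it is the cathode; Sn⁴⁺/Sn²⁺ is the anode.
E°cell = E°cat − E°an = +0.52 − (+0.15) = +0.37 V; n = 2.
Balancing gives 2 Cu+(aq) + Sn2+(aq) → 2 Cu(s) + Sn4+(aq); hence Q = [Sn4+(aq)] / ([Cu+(aq)]^2·[Sn2+(aq)]) = 94.2 (log Q = 1.974).
By the Nernst equation, E = +0.37 − (0.0591/2)·(1.974) = +0.312 V.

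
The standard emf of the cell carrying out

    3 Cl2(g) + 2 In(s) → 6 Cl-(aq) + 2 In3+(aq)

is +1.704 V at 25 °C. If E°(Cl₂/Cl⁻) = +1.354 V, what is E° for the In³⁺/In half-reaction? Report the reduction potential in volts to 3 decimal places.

−0.350 V

In the reaction as written the Cl₂/Cl⁻ couple is reduced (cathode) and In³⁺/In is oxidized (anode), so E°cell = E°(Cl₂/Cl⁻) − E°(In³⁺/In).
E°(In³⁺/In) = E°(cathode) − E°cell = +1.354 − (+1.704) = −0.350 V.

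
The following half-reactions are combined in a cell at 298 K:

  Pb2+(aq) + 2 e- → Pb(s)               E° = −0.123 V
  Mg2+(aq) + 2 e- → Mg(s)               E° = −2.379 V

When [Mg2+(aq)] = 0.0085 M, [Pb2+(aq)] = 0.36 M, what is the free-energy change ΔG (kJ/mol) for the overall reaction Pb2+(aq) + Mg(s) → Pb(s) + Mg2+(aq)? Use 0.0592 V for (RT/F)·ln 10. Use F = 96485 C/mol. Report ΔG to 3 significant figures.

−445 kJ/mol

The standard cell potential is −0.123 − (−2.379) = +2.256 V, with n = 2 electrons in the balanced equation.
Here Q = [Mg2+(aq)] / [Pb2+(aq)] = 0.0236 (log Q = −1.627), giving E = +2.256 − (0.0592/2)·(−1.627) = +2.3042 V.
Finally ΔG = −nFE = −(2)(96485 C/mol)(+2.3042 V) = −445 kJ/mol.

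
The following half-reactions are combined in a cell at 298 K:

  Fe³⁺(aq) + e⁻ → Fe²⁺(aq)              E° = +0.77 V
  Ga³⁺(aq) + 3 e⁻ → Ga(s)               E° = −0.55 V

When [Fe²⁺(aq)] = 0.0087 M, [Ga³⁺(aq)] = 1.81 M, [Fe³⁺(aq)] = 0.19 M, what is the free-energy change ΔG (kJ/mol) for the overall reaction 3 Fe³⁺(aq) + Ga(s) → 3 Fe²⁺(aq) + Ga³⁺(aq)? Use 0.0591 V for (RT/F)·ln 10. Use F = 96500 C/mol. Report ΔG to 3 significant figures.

−404 kJ/mol

With Fe³⁺/Fe²⁺ reduced at the cathode, E°cell = +0.77 − (−0.55) = +1.32 V and n = 3.
Here Q = ([Fe²⁺(aq)]^3·[Ga³⁺(aq)]) / [Fe³⁺(aq)]^3 = 0.000174 (log Q = −3.760), giving E = +1.32 − (0.0591/3)·(−3.760) = +1.3941 V.
Finally ΔG = −nFE = −(3)(96500 C/mol)(+1.3941 V) = −404 kJ/mol.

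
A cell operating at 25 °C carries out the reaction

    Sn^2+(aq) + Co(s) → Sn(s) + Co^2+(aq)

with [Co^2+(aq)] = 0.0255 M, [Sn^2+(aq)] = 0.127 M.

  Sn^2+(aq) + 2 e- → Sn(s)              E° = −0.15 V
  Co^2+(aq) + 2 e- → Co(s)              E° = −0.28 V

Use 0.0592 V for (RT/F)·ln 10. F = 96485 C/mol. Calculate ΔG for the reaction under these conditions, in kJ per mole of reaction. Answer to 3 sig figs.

−29.1 kJ/mol

The standard cell potential is −0.15 − (−0.28) = +0.13 V, with n = 2 electrons in the balanced equation.
The reaction quotient is [Co^2+(aq)] / [Sn^2+(aq)] = 0.201; by Nernst, E = +0.13 − (0.0592/2)(−0.697) = +0.1506 V.
ΔG = −nFE = −(2)(96485)(+0.1506) J/mol = −29.1 kJ/mol.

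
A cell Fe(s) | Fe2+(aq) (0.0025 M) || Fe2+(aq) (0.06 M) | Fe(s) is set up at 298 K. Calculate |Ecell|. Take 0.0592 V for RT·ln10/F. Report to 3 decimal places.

0.041 V

For a concentration cell E°cell = 0, since both electrodes use the same couple.
The compartment with the higher Fe2+(aq) concentration (0.06 M) acts as the cathode; ions are reduced there and produced at the dilute (0.0025 M) anode.
With n = 2, Ecell = −(0.0592/2)·log([dilute]/[conc]) = −(0.0592/2)·log(0.0025/0.06) = +0.041 V.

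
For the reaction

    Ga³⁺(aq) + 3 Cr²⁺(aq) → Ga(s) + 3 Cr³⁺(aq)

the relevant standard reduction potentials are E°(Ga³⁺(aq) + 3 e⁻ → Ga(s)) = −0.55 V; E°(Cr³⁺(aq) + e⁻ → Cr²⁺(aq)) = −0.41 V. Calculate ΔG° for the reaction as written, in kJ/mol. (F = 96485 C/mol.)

+40.5 kJ/mol

In the reaction as written Ga³⁺(aq) is reduced, so the Ga³⁺/Ga couple is the cathode and Cr³⁺/Cr²⁺ is the anode.
E°cell = −0.55 − (−0.41) = −0.14 V; balancing electrons gives n = 3.
ΔG° = −nFE°cell = −(3)(96485)(−0.14) J/mol = +40.5 kJ/mol.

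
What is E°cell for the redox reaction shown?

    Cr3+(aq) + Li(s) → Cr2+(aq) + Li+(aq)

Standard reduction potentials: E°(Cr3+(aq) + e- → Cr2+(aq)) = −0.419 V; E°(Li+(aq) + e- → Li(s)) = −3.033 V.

In the reaction as written, Cr3+(aq) is reduced (cathode) and Li+(aq) is produced by oxidation at the anode.
E°cell = E°(cathode) − E°(anode) = −0.419 − (−3.033) = +2.614 V.

+2.614 V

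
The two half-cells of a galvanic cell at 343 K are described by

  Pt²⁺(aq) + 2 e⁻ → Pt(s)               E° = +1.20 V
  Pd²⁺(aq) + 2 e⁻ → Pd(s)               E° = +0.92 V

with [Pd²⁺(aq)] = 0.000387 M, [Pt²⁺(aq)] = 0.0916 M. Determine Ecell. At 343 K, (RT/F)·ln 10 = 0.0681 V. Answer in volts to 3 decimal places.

+0.361 V

Pt²⁺/Pt is reduced (cathode, E° = +1.20 V) and Pd²⁺/Pd is oxidized (anode).
E°cell = E°cat − E°an = +1.20 − (+0.92) = +0.28 V; n = 2.
For the overall reaction Pt²⁺(aq) + Pd(s) → Pt(s) + Pd²⁺(aq), Q = [Pd²⁺(aq)] / [Pt²⁺(aq)] = 0.00422, giving log Q = −2.374.
By the Nernst equation, E = +0.28 − (0.0681/2)·(−2.374) = +0.361 V.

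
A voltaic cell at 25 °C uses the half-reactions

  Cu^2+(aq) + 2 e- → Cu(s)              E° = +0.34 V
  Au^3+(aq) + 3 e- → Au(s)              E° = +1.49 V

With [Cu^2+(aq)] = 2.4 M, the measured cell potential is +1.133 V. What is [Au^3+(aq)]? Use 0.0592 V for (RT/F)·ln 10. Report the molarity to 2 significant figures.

The Au³⁺/Au couple has the larger reduction potential, so it is the cathode: E°cell = +1.49 − (+0.34) = +1.15 V and n = 6.
Rearranging E = E° − (0.0592/n)·log Q gives log Q = 6(+1.15 − (+1.133))/0.0592 = 1.723.
Balancing electrons gives 2 Au^3+(aq) + 3 Cu(s) → 2 Au(s) + 3 Cu^2+(aq); thus Q = [Cu^2+(aq)]^3 / [Au^3+(aq)]^2.
Isolating [Au^3+(aq)] in Q = 10^{1.723} yields log [Au^3+(aq)] = −0.291, i.e. 0.51 M.

0.51 M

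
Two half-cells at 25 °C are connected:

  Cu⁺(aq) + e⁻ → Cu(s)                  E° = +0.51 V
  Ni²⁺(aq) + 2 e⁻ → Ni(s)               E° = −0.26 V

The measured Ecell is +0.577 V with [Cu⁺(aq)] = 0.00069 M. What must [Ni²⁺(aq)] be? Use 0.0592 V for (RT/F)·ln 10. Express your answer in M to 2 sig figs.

1.6 M

The Cu⁺/Cu couple has the larger reduction potential, so it is the cathode: E°cell = +0.51 − (−0.26) = +0.77 V and n = 2.
Rearranging E = E° − (0.0592/n)·log Q gives log Q = 2(+0.77 − (+0.577))/0.0592 = 6.520.
For 2 Cu⁺(aq) + Ni(s) → 2 Cu(s) + Ni²⁺(aq), the reaction quotient is Q = [Ni²⁺(aq)] / [Cu⁺(aq)]^2.
Substituting the known concentrations and solving, log [Ni²⁺(aq)] = 0.198 and [Ni²⁺(aq)] = 1.6 M.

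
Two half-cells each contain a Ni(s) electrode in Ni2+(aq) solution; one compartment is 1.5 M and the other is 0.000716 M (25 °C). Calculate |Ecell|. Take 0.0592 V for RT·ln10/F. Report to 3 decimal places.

For a concentration cell E°cell = 0, since both electrodes use the same couple.
The compartment with the higher Ni2+(aq) concentration (1.5 M) acts as the cathode; ions are reduced there and produced at the dilute (0.000716 M) anode.
With n = 2, Ecell = −(0.0592/2)·log([dilute]/[conc]) = −(0.0592/2)·log(0.000716/1.5) = +0.098 V.

0.098 V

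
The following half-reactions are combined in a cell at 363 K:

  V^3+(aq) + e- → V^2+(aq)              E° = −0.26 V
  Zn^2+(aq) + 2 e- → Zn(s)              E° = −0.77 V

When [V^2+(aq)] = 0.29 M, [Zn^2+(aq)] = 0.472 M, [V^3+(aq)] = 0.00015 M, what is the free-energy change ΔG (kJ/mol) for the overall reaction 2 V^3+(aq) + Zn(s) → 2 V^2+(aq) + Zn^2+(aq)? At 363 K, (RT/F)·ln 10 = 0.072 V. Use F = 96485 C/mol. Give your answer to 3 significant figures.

The standard cell potential is −0.26 − (−0.77) = +0.51 V, with n = 2 electrons in the balanced equation.
The reaction quotient is ([V^2+(aq)]^2·[Zn^2+(aq)]) / [V^3+(aq)]^2 = 1.76×10^6; by Nernst, E = +0.51 − (0.072/2)(6.247) = +0.2851 V.
Finally ΔG = −nFE = −(2)(96485 C/mol)(+0.2851 V) = −55.0 kJ/mol.

−55.0 kJ/mol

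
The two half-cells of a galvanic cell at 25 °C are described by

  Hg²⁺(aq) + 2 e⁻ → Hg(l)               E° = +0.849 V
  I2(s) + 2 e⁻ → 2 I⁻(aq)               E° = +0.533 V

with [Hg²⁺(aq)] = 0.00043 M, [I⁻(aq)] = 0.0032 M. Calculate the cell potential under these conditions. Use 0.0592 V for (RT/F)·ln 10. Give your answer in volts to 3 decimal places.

+0.069 V

Hg²⁺/Hg is reduced (cathode, E° = +0.849 V) and I₂/I⁻ is oxidized (anode).
The standard potential is +0.849 − (+0.533) = +0.316 V and the balanced reaction transfers n = 2 electrons.
The balanced reaction is Hg²⁺(aq) + 2 I⁻(aq) → Hg(l) + I2(s), so Q = 1 / ([Hg²⁺(aq)]·[I⁻(aq)]^2) = 2.27×10^8 and log Q = 8.356.
Applying E = E° − (RT ln10/nF)·log Q gives +0.316 − (0.0592/2)(8.356) = +0.069 V.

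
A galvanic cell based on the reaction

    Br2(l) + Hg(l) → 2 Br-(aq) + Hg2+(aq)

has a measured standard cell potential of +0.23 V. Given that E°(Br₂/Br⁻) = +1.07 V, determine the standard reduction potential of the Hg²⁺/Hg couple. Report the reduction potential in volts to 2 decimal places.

+0.84 V

In the reaction as written the Br₂/Br⁻ couple is reduced (cathode) and Hg²⁺/Hg is oxidized (anode), so E°cell = E°(Br₂/Br⁻) − E°(Hg²⁺/Hg).
E°(Hg²⁺/Hg) = E°(cathode) − E°cell = +1.07 − (+0.23) = +0.84 V.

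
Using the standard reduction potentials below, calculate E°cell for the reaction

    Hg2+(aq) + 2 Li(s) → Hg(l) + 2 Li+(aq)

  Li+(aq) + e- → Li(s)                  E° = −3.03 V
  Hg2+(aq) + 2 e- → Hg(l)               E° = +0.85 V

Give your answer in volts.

Hg2+(aq) gains electrons, so the Hg²⁺/Hg couple is the cathode; the Li⁺/Li couple is the anode.
E°cell = E°(cathode) − E°(anode) = +0.85 − (−3.03) = +3.88 V.
The positive value indicates the reaction is spontaneous as written.

+3.88 V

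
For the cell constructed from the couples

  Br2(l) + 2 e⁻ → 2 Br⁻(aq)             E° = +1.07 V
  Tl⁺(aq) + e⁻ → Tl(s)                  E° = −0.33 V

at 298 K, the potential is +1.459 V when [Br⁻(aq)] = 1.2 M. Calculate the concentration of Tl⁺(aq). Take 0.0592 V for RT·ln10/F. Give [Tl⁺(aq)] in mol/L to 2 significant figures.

Br₂/Br⁻ is the cathode (higher E°); E°cell = +1.07 − (−0.33) = +1.40 V with n = 2.
Since E = E° − (0.0592/n)·log Q, log Q = n(E° − E)/0.0592 = −1.993.
The balanced reaction is Br2(l) + 2 Tl(s) → 2 Br⁻(aq) + 2 Tl⁺(aq), so Q = [Br⁻(aq)]^2·[Tl⁺(aq)]^2.
Solving for the unknown gives log [Tl⁺(aq)] = −1.076, so [Tl⁺(aq)] ≈ 0.084 M.

0.084 M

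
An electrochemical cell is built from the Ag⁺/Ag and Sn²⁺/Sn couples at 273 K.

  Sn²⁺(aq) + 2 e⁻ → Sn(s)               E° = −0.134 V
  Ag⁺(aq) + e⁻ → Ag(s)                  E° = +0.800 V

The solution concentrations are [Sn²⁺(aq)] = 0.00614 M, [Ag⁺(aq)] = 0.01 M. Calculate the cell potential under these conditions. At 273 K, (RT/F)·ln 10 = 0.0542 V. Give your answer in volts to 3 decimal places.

The Ag⁺/Ag couple has the more positive E°, so it is the cathode; Sn²⁺/Sn is the anode.
E°cell = E°cat − E°an = +0.800 − (−0.134) = +0.934 V; n = 2.
For the overall reaction 2 Ag⁺(aq) + Sn(s) → 2 Ag(s) + Sn²⁺(aq), Q = [Sn²⁺(aq)] / [Ag⁺(aq)]^2 = 61.4, giving log Q = 1.788.
By the Nernst equation, E = +0.934 − (0.0542/2)·(1.788) = +0.886 V.

+0.886 V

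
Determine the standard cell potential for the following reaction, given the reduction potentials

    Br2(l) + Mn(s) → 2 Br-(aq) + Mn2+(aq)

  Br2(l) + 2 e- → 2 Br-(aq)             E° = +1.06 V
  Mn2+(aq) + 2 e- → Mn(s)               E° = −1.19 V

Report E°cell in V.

Br2(l) gains electrons, so the Br₂/Br⁻ couple is the cathode; the Mn²⁺/Mn couple is the anode.
E°cell = E°(cathode) − E°(anode) = +1.06 − (−1.19) = +2.25 V.
The positive value indicates the reaction is spontaneous as written.

+2.25 V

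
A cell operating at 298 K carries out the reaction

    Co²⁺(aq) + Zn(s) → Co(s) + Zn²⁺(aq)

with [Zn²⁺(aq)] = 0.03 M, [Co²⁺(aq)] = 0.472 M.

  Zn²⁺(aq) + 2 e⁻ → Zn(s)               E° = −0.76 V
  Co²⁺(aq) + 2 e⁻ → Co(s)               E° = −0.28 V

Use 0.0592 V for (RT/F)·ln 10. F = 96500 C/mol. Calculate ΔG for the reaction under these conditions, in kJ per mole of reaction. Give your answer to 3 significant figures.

E°cell = −0.28 − (−0.76) = +0.48 V; the balanced reaction transfers n = 2 electrons.
Here Q = [Zn²⁺(aq)] / [Co²⁺(aq)] = 0.0636 (log Q = −1.197), giving E = +0.48 − (0.0592/2)·(−1.197) = +0.5154 V.
Then ΔG = −nFE = −2 × 96500 × +0.5154 J/mol = −99.5 kJ/mol.

−99.5 kJ/mol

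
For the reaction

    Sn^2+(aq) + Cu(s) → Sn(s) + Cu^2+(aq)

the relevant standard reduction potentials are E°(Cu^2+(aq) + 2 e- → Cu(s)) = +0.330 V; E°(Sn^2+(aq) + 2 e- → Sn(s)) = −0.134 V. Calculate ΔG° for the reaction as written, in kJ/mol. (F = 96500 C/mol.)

+89.6 kJ/mol

In the reaction as written Sn^2+(aq) is reduced, so the Sn²⁺/Sn couple is the cathode and Cu²⁺/Cu is the anode.
E°cell = −0.134 − (+0.330) = −0.464 V; balancing electrons gives n = 2.
ΔG° = −nFE°cell = −(2)(96500)(−0.464) J/mol = +89.6 kJ/mol.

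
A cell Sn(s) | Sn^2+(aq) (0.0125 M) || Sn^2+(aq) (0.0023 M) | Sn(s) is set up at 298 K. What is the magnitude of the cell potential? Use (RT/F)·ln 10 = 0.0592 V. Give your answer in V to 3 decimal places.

For a concentration cell E°cell = 0, since both electrodes use the same couple.
The compartment with the higher Sn^2+(aq) concentration (0.0125 M) acts as the cathode; ions are reduced there and produced at the dilute (0.0023 M) anode.
With n = 2, Ecell = −(0.0592/2)·log([dilute]/[conc]) = −(0.0592/2)·log(0.0023/0.0125) = +0.022 V.

0.022 V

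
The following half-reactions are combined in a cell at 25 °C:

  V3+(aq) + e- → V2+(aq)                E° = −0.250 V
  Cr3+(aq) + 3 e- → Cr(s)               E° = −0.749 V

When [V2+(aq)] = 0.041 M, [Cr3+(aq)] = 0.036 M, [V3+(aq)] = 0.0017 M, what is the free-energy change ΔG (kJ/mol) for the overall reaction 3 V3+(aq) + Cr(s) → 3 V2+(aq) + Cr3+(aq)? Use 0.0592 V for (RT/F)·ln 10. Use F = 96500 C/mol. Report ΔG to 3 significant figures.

E°cell = −0.250 − (−0.749) = +0.499 V; the balanced reaction transfers n = 3 electrons.
The reaction quotient is ([V2+(aq)]^3·[Cr3+(aq)]) / [V3+(aq)]^3 = 505; by Nernst, E = +0.499 − (0.0592/3)(2.703) = +0.4457 V.
Finally ΔG = −nFE = −(3)(96500 C/mol)(+0.4457 V) = −129 kJ/mol.

−129 kJ/mol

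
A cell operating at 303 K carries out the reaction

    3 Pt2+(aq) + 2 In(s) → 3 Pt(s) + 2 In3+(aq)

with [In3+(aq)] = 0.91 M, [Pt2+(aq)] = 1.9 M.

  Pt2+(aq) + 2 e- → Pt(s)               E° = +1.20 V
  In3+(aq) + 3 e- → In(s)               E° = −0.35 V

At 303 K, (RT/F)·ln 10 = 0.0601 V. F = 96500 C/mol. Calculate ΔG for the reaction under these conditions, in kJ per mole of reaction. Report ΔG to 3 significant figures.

−903 kJ/mol

With Pt²⁺/Pt reduced at the cathode, E°cell = +1.20 − (−0.35) = +1.55 V and n = 6.
The reaction quotient is [In3+(aq)]^2 / [Pt2+(aq)]^3 = 0.121; by Nernst, E = +1.55 − (0.0601/6)(−0.918) = +1.5592 V.
Then ΔG = −nFE = −6 × 96500 × +1.5592 J/mol = −903 kJ/mol.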